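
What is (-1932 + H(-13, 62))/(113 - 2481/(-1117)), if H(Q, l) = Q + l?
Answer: -300473/18386 ≈ -16.342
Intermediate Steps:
(-1932 + H(-13, 62))/(113 - 2481/(-1117)) = (-1932 + (-13 + 62))/(113 - 2481/(-1117)) = (-1932 + 49)/(113 - 2481*(-1/1117)) = -1883/(113 + 2481/1117) = -1883/128702/1117 = -1883*1117/128702 = -300473/18386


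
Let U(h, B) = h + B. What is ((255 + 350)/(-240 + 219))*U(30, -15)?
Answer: -3025/7 ≈ -432.14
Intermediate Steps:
U(h, B) = B + h
((255 + 350)/(-240 + 219))*U(30, -15) = ((255 + 350)/(-240 + 219))*(-15 + 30) = (605/(-21))*15 = (605*(-1/21))*15 = -605/21*15 = -3025/7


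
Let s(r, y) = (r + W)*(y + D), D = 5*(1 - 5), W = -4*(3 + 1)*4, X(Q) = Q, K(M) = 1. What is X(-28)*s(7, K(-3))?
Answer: -30324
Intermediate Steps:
W = -64 (W = -4*4*4 = -16*4 = -64)
D = -20 (D = 5*(-4) = -20)
s(r, y) = (-64 + r)*(-20 + y) (s(r, y) = (r - 64)*(y - 20) = (-64 + r)*(-20 + y))
X(-28)*s(7, K(-3)) = -28*(1280 - 64*1 - 20*7 + 7*1) = -28*(1280 - 64 - 140 + 7) = -28*1083 = -30324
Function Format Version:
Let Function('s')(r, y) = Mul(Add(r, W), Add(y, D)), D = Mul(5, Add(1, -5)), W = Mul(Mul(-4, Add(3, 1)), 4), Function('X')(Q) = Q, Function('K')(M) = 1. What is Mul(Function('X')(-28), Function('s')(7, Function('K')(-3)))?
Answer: -30324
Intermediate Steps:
W = -64 (W = Mul(Mul(-4, 4), 4) = Mul(-16, 4) = -64)
D = -20 (D = Mul(5, -4) = -20)
Function('s')(r, y) = Mul(Add(-64, r), Add(-20, y)) (Function('s')(r, y) = Mul(Add(r, -64), Add(y, -20)) = Mul(Add(-64, r), Add(-20, y)))
Mul(Function('X')(-28), Function('s')(7, Function('K')(-3))) = Mul(-28, Add(1280, Mul(-64, 1), Mul(-20, 7), Mul(7, 1))) = Mul(-28, Add(1280, -64, -140, 7)) = Mul(-28, 1083) = -30324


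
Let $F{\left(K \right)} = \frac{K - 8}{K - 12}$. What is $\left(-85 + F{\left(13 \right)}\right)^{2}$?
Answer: $6400$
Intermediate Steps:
$F{\left(K \right)} = \frac{-8 + K}{-12 + K}$
$\left(-85 + F{\left(13 \right)}\right)^{2} = \left(-85 + \frac{-8 + 13}{-12 + 13}\right)^{2} = \left(-85 + 1^{-1} \cdot 5\right)^{2} = \left(-85 + 1 \cdot 5\right)^{2} = \left(-85 + 5\right)^{2} = \left(-80\right)^{2} = 6400$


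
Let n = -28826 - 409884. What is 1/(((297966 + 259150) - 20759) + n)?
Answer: 1/97647 ≈ 1.0241e-5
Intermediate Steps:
n = -438710
1/(((297966 + 259150) - 20759) + n) = 1/(((297966 + 259150) - 20759) - 438710) = 1/((557116 - 20759) - 438710) = 1/(536357 - 438710) = 1/97647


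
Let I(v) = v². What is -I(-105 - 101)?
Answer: -42436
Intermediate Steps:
-I(-105 - 101) = -(-105 - 101)² = -1*(-206)² = -1*42436 = -42436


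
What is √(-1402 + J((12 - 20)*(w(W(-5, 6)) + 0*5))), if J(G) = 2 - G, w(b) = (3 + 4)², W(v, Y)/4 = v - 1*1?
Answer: 12*I*√7 ≈ 31.749*I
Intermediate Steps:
W(v, Y) = -4 + 4*v (W(v, Y) = 4*(v - 1*1) = 4*(v - 1) = 4*(-1 + v) = -4 + 4*v)
w(b) = 49 (w(b) = 7² = 49)
√(-1402 + J((12 - 20)*(w(W(-5, 6)) + 0*5))) = √(-1402 + (2 - (12 - 20)*(49 + 0*5))) = √(-1402 + (2 - (-8)*(49 + 0))) = √(-1402 + (2 - (-8)*49)) = √(-1402 + (2 - 1*(-392))) = √(-1402 + (2 + 392)) = √(-1402 + 394) = √(-1008) = 12*I*√7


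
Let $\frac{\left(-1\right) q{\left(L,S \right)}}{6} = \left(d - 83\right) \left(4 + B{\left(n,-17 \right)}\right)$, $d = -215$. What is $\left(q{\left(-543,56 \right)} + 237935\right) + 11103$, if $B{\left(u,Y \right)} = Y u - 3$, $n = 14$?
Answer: $-174718$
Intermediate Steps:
$B{\left(u,Y \right)} = -3 + Y u$
$q{\left(L,S \right)} = -423756$ ($q{\left(L,S \right)} = - 6 \left(-215 - 83\right) \left(4 - 241\right) = - 6 \left(- 298 \left(4 - 241\right)\right) = - 6 \left(\left(-298\right) \left(-237\right)\right) = \left(-6\right) 70626 = -423756$)
$\left(q{\left(-543,56 \right)} + 237935\right) + 11103 = \left(-423756 + 237935\right) + 11103 = -185821 + 11103 = -174718$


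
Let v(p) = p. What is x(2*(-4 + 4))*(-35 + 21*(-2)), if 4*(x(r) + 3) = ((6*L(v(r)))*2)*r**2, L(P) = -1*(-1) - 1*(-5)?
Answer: 231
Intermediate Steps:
L(P) = 6 (L(P) = 1 + 5 = 6)
x(r) = -3 + 18*r**2 (x(r) = -3 + (((6*6)*2)*r**2)/4 = -3 + ((36*2)*r**2)/4 = -3 + (72*r**2)/4 = -3 + 18*r**2)
x(2*(-4 + 4))*(-35 + 21*(-2)) = (-3 + 18*(2*(-4 + 4))**2)*(-35 + 21*(-2)) = (-3 + 18*(2*0)**2)*(-35 - 42) = (-3 + 18*0**2)*(-77) = (-3 + 18*0)*(-77) = (-3 + 0)*(-77) = -3*(-77) = 231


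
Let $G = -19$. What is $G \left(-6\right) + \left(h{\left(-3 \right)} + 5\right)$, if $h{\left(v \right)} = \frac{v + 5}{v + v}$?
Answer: $\frac{356}{3} \approx 118.67$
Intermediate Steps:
$h{\left(v \right)} = \frac{5 + v}{2 v}$
$G \left(-6\right) + \left(h{\left(-3 \right)} + 5\right) = \left(-19\right) \left(-6\right) + \left(\frac{5 - 3}{2 \left(-3\right)} + 5\right) = 114 + \left(\frac{1}{2} \left(- \frac{1}{3}\right) 2 + 5\right) = 114 + \left(- \frac{1}{3} + 5\right) = 114 + \frac{14}{3} = \frac{356}{3}$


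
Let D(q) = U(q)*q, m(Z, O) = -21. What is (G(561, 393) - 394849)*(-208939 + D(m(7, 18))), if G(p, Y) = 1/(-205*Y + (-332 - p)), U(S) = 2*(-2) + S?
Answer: 3351673290909501/40729 ≈ 8.2292e+10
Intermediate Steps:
U(S) = -4 + S
G(p, Y) = 1/(-332 - p - 205*Y)
D(q) = q*(-4 + q) (D(q) = (-4 + q)*q = q*(-4 + q))
(G(561, 393) - 394849)*(-208939 + D(m(7, 18))) = (-1/(332 + 561 + 205*393) - 394849)*(-208939 - 21*(-4 - 21)) = (-1/(332 + 561 + 80565) - 394849)*(-208939 - 21*(-25)) = (-1/81458 - 394849)*(-208939 + 525) = (-1*1/81458 - 394849)*(-208414) = (-1/81458 - 394849)*(-208414) = -32163609843/81458*(-208414) = 3351673290909501/40729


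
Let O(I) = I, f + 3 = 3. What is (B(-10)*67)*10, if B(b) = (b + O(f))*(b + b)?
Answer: 134000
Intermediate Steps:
f = 0 (f = -3 + 3 = 0)
B(b) = 2*b² (B(b) = (b + 0)*(b + b) = b*(2*b) = 2*b²)
(B(-10)*67)*10 = ((2*(-10)²)*67)*10 = ((2*100)*67)*10 = (200*67)*10 = 13400*10 = 134000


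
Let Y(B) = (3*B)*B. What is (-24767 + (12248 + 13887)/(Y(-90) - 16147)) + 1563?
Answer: -189156077/8153 ≈ -23201.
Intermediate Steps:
Y(B) = 3*B**2
(-24767 + (12248 + 13887)/(Y(-90) - 16147)) + 1563 = (-24767 + (12248 + 13887)/(3*(-90)**2 - 16147)) + 1563 = (-24767 + 26135/(3*8100 - 16147)) + 1563 = (-24767 + 26135/(24300 - 16147)) + 1563 = (-24767 + 26135/8153) + 1563 = -201899216/8153 + 1563 = -189156077/8153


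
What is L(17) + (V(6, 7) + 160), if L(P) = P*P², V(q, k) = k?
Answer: 5080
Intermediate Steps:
L(P) = P³
L(17) + (V(6, 7) + 160) = 17³ + (7 + 160) = 4913 + 167 = 5080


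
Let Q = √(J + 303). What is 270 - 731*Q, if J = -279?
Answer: 270 - 1462*√6 ≈ -3311.2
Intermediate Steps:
Q = 2*√6 (Q = √(-279 + 303) = √24 = 2*√6 ≈ 4.8990)
270 - 731*Q = 270 - 1462*√6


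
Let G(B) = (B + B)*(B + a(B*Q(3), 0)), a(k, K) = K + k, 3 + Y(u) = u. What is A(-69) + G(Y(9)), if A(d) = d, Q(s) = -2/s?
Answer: -45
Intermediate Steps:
Y(u) = -3 + u
G(B) = 2*B²/3 (G(B) = (B + B)*(B + (0 + B*(-2/3))) = (2*B)*(B + (0 + B*(-2*⅓))) = (2*B)*(B + (0 + B*(-⅔))) = (2*B)*(B + (0 - 2*B/3)) = (2*B)*(B - 2*B/3) = (2*B)*(B/3) = 2*B²/3)
A(-69) + G(Y(9)) = -69 + 2*(-3 + 9)²/3 = -69 + (⅔)*6² = -69 + (⅔)*36 = -69 + 24 = -45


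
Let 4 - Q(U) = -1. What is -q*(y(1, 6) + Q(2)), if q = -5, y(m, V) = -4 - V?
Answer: -25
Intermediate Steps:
Q(U) = 5 (Q(U) = 4 - 1*(-1) = 4 + 1 = 5)
-q*(y(1, 6) + Q(2)) = -(-5)*((-4 - 1*6) + 5) = -(-5)*((-4 - 6) + 5) = -(-5)*(-10 + 5) = -(-5)*(-5) = -1*25 = -25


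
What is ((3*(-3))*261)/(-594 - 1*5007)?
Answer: 783/1867 ≈ 0.41939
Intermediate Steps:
((3*(-3))*261)/(-594 - 1*5007) = (-9*261)/(-594 - 5007) = -2349/(-5601) = -2349*(-1/5601) = 783/1867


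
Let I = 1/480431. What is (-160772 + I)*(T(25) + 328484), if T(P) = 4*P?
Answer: -25379779769762904/480431 ≈ -5.2827e+10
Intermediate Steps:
I = 1/480431 ≈ 2.0815e-6
(-160772 + I)*(T(25) + 328484) = (-160772 + 1/480431)*(4*25 + 328484) = -77239852731*(100 + 328484)/480431 = -77239852731/480431*328584 = -25379779769762904/480431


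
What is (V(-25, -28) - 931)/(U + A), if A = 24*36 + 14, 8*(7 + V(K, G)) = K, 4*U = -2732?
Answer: -7529/1560 ≈ -4.8263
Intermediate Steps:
U = -683 (U = (1/4)*(-2732) = -683)
V(K, G) = -7 + K/8
A = 878 (A = 864 + 14 = 878)
(V(-25, -28) - 931)/(U + A) = ((-7 + (1/8)*(-25)) - 931)/(-683 + 878) = ((-7 - 25/8) - 931)/195 = (-81/8 - 931)*(1/195) = -7529/8*1/195 = -7529/1560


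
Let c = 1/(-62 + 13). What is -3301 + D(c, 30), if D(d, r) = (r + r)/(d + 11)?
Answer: -886499/269 ≈ -3295.5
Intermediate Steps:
c = -1/49 (c = 1/(-49) = -1/49 ≈ -0.020408)
D(d, r) = 2*r/(11 + d) (D(d, r) = (2*r)/(11 + d) = 2*r/(11 + d))
-3301 + D(c, 30) = -3301 + 2*30/(11 - 1/49) = -3301 + 2*30/(538/49) = -3301 + 2*30*(49/538) = -3301 + 1470/269 = -886499/269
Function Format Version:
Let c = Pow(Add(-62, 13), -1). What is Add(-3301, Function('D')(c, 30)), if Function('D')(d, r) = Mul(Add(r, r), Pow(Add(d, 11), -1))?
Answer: Rational(-886499, 269) ≈ -3295.5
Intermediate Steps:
c = Rational(-1, 49) (c = Pow(-49, -1) = Rational(-1, 49) ≈ -0.020408)
Function('D')(d, r) = Mul(2, r, Pow(Add(11, d), -1)) (Function('D')(d, r) = Mul(Mul(2, r), Pow(Add(11, d), -1)) = Mul(2, r, Pow(Add(11, d), -1)))
Add(-3301, Function('D')(c, 30)) = Add(-3301, Mul(2, 30, Pow(Add(11, Rational(-1, 49)), -1))) = Add(-3301, Mul(2, 30, Pow(Rational(538, 49), -1))) = Add(-3301, Mul(2, 30, Rational(49, 538))) = Add(-3301, Rational(1470, 269)) = Rational(-886499, 269)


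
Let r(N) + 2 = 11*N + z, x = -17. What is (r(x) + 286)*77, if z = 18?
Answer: 8855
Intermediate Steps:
r(N) = 16 + 11*N (r(N) = -2 + (11*N + 18) = -2 + (18 + 11*N) = 16 + 11*N)
(r(x) + 286)*77 = ((16 + 11*(-17)) + 286)*77 = ((16 - 187) + 286)*77 = (-171 + 286)*77 = 115*77 = 8855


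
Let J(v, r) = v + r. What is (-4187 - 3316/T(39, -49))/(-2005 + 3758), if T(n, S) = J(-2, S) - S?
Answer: -2529/1753 ≈ -1.4427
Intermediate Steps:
J(v, r) = r + v
T(n, S) = -2 (T(n, S) = (S - 2) - S = (-2 + S) - S = -2)
(-4187 - 3316/T(39, -49))/(-2005 + 3758) = (-4187 - 3316/(-2))/(-2005 + 3758) = (-4187 - 3316*(-½))/1753 = (-4187 + 1658)*(1/1753) = -2529*1/1753 = -2529/1753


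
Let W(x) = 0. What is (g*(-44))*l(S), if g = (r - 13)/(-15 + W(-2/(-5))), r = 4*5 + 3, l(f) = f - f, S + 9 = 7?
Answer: 0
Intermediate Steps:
S = -2 (S = -9 + 7 = -2)
l(f) = 0
r = 23 (r = 20 + 3 = 23)
g = -2/3 (g = (23 - 13)/(-15 + 0) = 10/(-15) = 10*(-1/15) = -2/3 ≈ -0.66667)
(g*(-44))*l(S) = -2/3*(-44)*0 = (88/3)*0 = 0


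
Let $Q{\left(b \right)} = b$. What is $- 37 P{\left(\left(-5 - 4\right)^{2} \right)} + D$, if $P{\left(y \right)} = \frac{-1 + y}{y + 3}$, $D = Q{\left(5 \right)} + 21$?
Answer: $- \frac{194}{21} \approx -9.2381$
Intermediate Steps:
$D = 26$ ($D = 5 + 21 = 26$)
$P{\left(y \right)} = \frac{-1 + y}{3 + y}$
$- 37 P{\left(\left(-5 - 4\right)^{2} \right)} + D = - 37 \frac{-1 + \left(-5 - 4\right)^{2}}{3 + \left(-5 - 4\right)^{2}} + 26 = - 37 \frac{-1 + \left(-9\right)^{2}}{3 + \left(-9\right)^{2}} + 26 = - 37 \frac{-1 + 81}{3 + 81} + 26 = - 37 \cdot \frac{1}{84} \cdot 80 + 26 = \left(-37\right) \frac{20}{21} + 26 = - \frac{740}{21} + 26 = - \frac{194}{21}$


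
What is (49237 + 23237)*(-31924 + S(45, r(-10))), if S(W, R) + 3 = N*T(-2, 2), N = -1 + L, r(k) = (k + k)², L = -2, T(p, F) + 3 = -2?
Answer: -2312790288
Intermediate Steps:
T(p, F) = -5 (T(p, F) = -3 - 2 = -5)
r(k) = 4*k² (r(k) = (2*k)² = 4*k²)
N = -3 (N = -1 - 2 = -3)
S(W, R) = 12 (S(W, R) = -3 - 3*(-5) = -3 + 15 = 12)
(49237 + 23237)*(-31924 + S(45, r(-10))) = (49237 + 23237)*(-31924 + 12) = 72474*(-31912) = -2312790288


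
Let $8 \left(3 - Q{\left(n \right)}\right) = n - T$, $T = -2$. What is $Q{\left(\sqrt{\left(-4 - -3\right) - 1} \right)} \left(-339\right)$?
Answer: $- \frac{3729}{4} + \frac{339 i \sqrt{2}}{8} \approx -932.25 + 59.927 i$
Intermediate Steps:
$Q{\left(n \right)} = \frac{11}{4} - \frac{n}{8}$ ($Q{\left(n \right)} = 3 - \frac{n - -2}{8} = 3 - \frac{n + 2}{8} = 3 - \frac{2 + n}{8} = 3 - \left(\frac{1}{4} + \frac{n}{8}\right) = \frac{11}{4} - \frac{n}{8}$)
$Q{\left(\sqrt{\left(-4 - -3\right) - 1} \right)} \left(-339\right) = \left(\frac{11}{4} - \frac{\sqrt{\left(-4 - -3\right) - 1}}{8}\right) \left(-339\right) = \left(\frac{11}{4} - \frac{\sqrt{\left(-4 + 3\right) - 1}}{8}\right) \left(-339\right) = \left(\frac{11}{4} - \frac{\sqrt{-1 - 1}}{8}\right) \left(-339\right) = \left(\frac{11}{4} - \frac{\sqrt{-2}}{8}\right) \left(-339\right) = \left(\frac{11}{4} - \frac{i \sqrt{2}}{8}\right) \left(-339\right) = - \frac{3729}{4} + \frac{339 i \sqrt{2}}{8}$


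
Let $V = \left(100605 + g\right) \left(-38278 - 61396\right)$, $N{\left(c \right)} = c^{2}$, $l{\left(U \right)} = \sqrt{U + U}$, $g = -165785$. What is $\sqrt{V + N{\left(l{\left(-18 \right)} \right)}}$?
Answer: $2 \sqrt{1624187821} \approx 80602.0$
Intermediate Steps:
$l{\left(U \right)} = \sqrt{2} \sqrt{U}$ ($l{\left(U \right)} = \sqrt{2 U} = \sqrt{2} \sqrt{U}$)
$V = 6496751320$ ($V = \left(100605 - 165785\right) \left(-38278 - 61396\right) = \left(-65180\right) \left(-99674\right) = 6496751320$)
$\sqrt{V + N{\left(l{\left(-18 \right)} \right)}} = \sqrt{6496751320 + \left(\sqrt{2} \sqrt{-18}\right)^{2}} = \sqrt{6496751320 + \left(\sqrt{2} \cdot 3 i \sqrt{2}\right)^{2}} = \sqrt{6496751320 + \left(6 i\right)^{2}} = \sqrt{6496751320 - 36} = \sqrt{6496751284} = 2 \sqrt{1624187821}$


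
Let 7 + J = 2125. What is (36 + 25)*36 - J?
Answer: 78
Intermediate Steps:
J = 2118 (J = -7 + 2125 = 2118)
(36 + 25)*36 - J = (36 + 25)*36 - 1*2118 = 61*36 - 2118 = 2196 - 2118 = 78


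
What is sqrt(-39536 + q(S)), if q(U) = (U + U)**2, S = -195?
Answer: 2*sqrt(28141) ≈ 335.51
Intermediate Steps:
q(U) = 4*U**2 (q(U) = (2*U)**2 = 4*U**2)
sqrt(-39536 + q(S)) = sqrt(-39536 + 4*(-195)**2) = sqrt(-39536 + 4*38025) = sqrt(-39536 + 152100) = sqrt(112564) = 2*sqrt(28141)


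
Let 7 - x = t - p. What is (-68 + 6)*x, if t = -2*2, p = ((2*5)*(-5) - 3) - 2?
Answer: 2728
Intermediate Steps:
p = -55 (p = (10*(-5) - 3) - 2 = (-50 - 3) - 2 = -53 - 2 = -55)
t = -4
x = -44 (x = 7 - (-4 - 1*(-55)) = 7 - (-4 + 55) = 7 - 1*51 = 7 - 51 = -44)
(-68 + 6)*x = (-68 + 6)*(-44) = -62*(-44) = 2728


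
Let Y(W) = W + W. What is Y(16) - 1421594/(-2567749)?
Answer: 83589562/2567749 ≈ 32.554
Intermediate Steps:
Y(W) = 2*W
Y(16) - 1421594/(-2567749) = 2*16 - 1421594/(-2567749) = 32 - 1421594*(-1)/2567749 = 32 - 1*(-1421594/2567749) = 32 + 1421594/2567749 = 83589562/2567749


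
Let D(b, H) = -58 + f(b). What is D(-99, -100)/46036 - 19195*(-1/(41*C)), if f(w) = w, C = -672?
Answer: -221996671/317095968 ≈ -0.70009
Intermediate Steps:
D(b, H) = -58 + b
D(-99, -100)/46036 - 19195*(-1/(41*C)) = (-58 - 99)/46036 - 19195/((-672*(-41))) = -157*1/46036 - 19195/27552 = -157/46036 - 19195*1/27552 = -157/46036 - 19195/27552 = -221996671/317095968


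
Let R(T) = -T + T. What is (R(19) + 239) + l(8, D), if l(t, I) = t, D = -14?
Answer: 247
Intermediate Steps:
R(T) = 0
(R(19) + 239) + l(8, D) = (0 + 239) + 8 = 239 + 8 = 247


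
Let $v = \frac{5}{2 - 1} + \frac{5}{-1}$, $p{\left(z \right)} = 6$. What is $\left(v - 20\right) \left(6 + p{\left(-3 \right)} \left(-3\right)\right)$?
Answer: $240$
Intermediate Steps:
$v = 0$ ($v = \frac{5}{1} + 5 \left(-1\right) = 5 \cdot 1 - 5 = 5 - 5 = 0$)
$\left(v - 20\right) \left(6 + p{\left(-3 \right)} \left(-3\right)\right) = \left(0 - 20\right) \left(6 + 6 \left(-3\right)\right) = \left(0 - 20\right) \left(6 - 18\right) = \left(-20\right) \left(-12\right) = 240$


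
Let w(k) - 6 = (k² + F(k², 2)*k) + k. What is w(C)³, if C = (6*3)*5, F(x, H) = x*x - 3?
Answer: 205891961183356733878820218776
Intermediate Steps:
F(x, H) = -3 + x² (F(x, H) = x² - 3 = -3 + x²)
C = 90 (C = 18*5 = 90)
w(k) = 6 + k + k² + k*(-3 + k⁴) (w(k) = 6 + ((k² + (-3 + (k²)²)*k) + k) = 6 + ((k² + (-3 + k⁴)*k) + k) = 6 + ((k² + k*(-3 + k⁴)) + k) = 6 + (k + k² + k*(-3 + k⁴)) = 6 + k + k² + k*(-3 + k⁴))
w(C)³ = (6 + 90² + 90⁵ - 2*90)³ = (6 + 8100 + 5904900000 - 180)³ = 5904907926³ = 205891961183356733878820218776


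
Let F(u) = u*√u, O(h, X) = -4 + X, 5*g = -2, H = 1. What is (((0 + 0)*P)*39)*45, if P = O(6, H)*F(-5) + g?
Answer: 0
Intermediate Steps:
g = -⅖ (g = (⅕)*(-2) = -⅖ ≈ -0.40000)
F(u) = u^(3/2)
P = -⅖ + 15*I*√5 (P = (-4 + 1)*(-5)^(3/2) - ⅖ = -(-15)*I*√5 - ⅖ = 15*I*√5 - ⅖ = -⅖ + 15*I*√5 ≈ -0.4 + 33.541*I)
(((0 + 0)*P)*39)*45 = (((0 + 0)*(-⅖ + 15*I*√5))*39)*45 = ((0*(-⅖ + 15*I*√5))*39)*45 = (0*39)*45 = 0*45 = 0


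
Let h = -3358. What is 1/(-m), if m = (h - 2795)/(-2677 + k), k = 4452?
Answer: 1775/6153 ≈ 0.28848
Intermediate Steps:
m = -6153/1775 (m = (-3358 - 2795)/(-2677 + 4452) = -6153/1775 ≈ -3.4665)
1/(-m) = 1/(-1*(-6153/1775)) = 1/(6153/1775) = 1775/6153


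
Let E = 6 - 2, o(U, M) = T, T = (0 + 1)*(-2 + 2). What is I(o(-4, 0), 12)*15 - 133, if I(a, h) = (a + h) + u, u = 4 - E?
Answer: 47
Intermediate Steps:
T = 0 (T = 1*0 = 0)
o(U, M) = 0
E = 4
u = 0 (u = 4 - 1*4 = 4 - 4 = 0)
I(a, h) = a + h (I(a, h) = (a + h) + 0 = a + h)
I(o(-4, 0), 12)*15 - 133 = (0 + 12)*15 - 133 = 12*15 - 133 = 180 - 133 = 47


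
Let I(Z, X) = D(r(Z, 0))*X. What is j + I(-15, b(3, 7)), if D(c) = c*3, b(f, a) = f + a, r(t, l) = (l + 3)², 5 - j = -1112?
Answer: 1387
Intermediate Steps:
j = 1117 (j = 5 - 1*(-1112) = 5 + 1112 = 1117)
r(t, l) = (3 + l)²
b(f, a) = a + f
D(c) = 3*c
I(Z, X) = 27*X (I(Z, X) = (3*(3 + 0)²)*X = (3*3²)*X = (3*9)*X = 27*X)
j + I(-15, b(3, 7)) = 1117 + 27*(7 + 3) = 1117 + 27*10 = 1117 + 270 = 1387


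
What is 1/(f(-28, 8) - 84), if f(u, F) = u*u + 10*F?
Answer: 1/780 ≈ 0.0012821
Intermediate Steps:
f(u, F) = u**2 + 10*F
1/(f(-28, 8) - 84) = 1/(((-28)**2 + 10*8) - 84) = 1/((784 + 80) - 84) = 1/(864 - 84) = 1/780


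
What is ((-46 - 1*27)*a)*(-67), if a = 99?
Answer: 484209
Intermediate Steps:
((-46 - 1*27)*a)*(-67) = ((-46 - 1*27)*99)*(-67) = ((-46 - 27)*99)*(-67) = -73*99*(-67) = -7227*(-67) = 484209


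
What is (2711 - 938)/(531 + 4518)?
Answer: 197/561 ≈ 0.35116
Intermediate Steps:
(2711 - 938)/(531 + 4518) = 1773/5049 = 1773*(1/5049) = 197/561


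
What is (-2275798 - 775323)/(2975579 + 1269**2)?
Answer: -3051121/4585940 ≈ -0.66532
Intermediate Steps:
(-2275798 - 775323)/(2975579 + 1269**2) = -3051121/(2975579 + 1610361) = -3051121/4585940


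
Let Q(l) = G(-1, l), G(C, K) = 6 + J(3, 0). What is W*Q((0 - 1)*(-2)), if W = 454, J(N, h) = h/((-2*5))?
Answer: 2724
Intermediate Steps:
J(N, h) = -h/10 (J(N, h) = h/(-10) = h*(-⅒) = -h/10)
G(C, K) = 6 (G(C, K) = 6 - ⅒*0 = 6 + 0 = 6)
Q(l) = 6
W*Q((0 - 1)*(-2)) = 454*6 = 2724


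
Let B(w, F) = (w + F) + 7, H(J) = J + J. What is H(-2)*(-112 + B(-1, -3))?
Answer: 436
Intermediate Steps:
H(J) = 2*J
B(w, F) = 7 + F + w (B(w, F) = (F + w) + 7 = 7 + F + w)
H(-2)*(-112 + B(-1, -3)) = (2*(-2))*(-112 + (7 - 3 - 1)) = -4*(-112 + 3) = -4*(-109) = 436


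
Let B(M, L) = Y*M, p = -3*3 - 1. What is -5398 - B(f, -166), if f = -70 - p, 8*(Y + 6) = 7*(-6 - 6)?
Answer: -6388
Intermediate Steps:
p = -10 (p = -9 - 1 = -10)
Y = -33/2 (Y = -6 + (7*(-6 - 6))/8 = -6 + (7*(-12))/8 = -6 + (⅛)*(-84) = -6 - 21/2 = -33/2 ≈ -16.500)
f = -60 (f = -70 - 1*(-10) = -70 + 10 = -60)
B(M, L) = -33*M/2
-5398 - B(f, -166) = -5398 - (-33)*(-60)/2 = -5398 - 1*990 = -5398 - 990 = -6388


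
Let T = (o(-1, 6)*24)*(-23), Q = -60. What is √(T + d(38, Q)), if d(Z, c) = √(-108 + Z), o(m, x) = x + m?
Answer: √(-2760 + I*√70) ≈ 0.07963 + 52.536*I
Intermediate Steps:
o(m, x) = m + x
T = -2760 (T = ((-1 + 6)*24)*(-23) = (5*24)*(-23) = 120*(-23) = -2760)
√(T + d(38, Q)) = √(-2760 + √(-108 + 38)) = √(-2760 + √(-70)) = √(-2760 + I*√70)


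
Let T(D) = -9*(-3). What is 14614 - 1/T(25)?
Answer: 394577/27 ≈ 14614.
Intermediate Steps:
T(D) = 27
14614 - 1/T(25) = 14614 - 1/27 = 394577/27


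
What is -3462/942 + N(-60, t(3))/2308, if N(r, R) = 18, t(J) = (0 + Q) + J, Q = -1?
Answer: -664445/181178 ≈ -3.6674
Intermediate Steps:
t(J) = -1 + J (t(J) = (0 - 1) + J = -1 + J)
-3462/942 + N(-60, t(3))/2308 = -3462/942 + 18/2308 = -3462*1/942 + 18*(1/2308) = -577/157 + 9/1154 = -664445/181178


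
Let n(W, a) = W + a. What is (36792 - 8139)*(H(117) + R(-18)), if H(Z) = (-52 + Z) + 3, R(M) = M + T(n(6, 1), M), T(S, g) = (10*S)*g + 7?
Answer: -34469559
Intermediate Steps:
T(S, g) = 7 + 10*S*g (T(S, g) = 10*S*g + 7 = 7 + 10*S*g)
R(M) = 7 + 71*M (R(M) = M + (7 + 10*(6 + 1)*M) = M + (7 + 10*7*M) = M + (7 + 70*M) = 7 + 71*M)
H(Z) = -49 + Z
(36792 - 8139)*(H(117) + R(-18)) = (36792 - 8139)*((-49 + 117) + (7 + 71*(-18))) = 28653*(68 + (7 - 1278)) = 28653*(68 - 1271) = 28653*(-1203) = -34469559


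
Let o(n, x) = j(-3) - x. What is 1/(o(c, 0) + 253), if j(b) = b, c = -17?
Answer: 1/250 ≈ 0.0040000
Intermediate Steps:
o(n, x) = -3 - x
1/(o(c, 0) + 253) = 1/((-3 - 1*0) + 253) = 1/((-3 + 0) + 253) = 1/(-3 + 253) = 1/250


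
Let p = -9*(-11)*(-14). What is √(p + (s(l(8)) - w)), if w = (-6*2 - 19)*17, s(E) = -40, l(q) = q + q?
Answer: I*√899 ≈ 29.983*I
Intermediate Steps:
l(q) = 2*q
w = -527 (w = (-12 - 19)*17 = -31*17 = -527)
p = -1386 (p = 99*(-14) = -1386)
√(p + (s(l(8)) - w)) = √(-1386 + (-40 - 1*(-527))) = √(-1386 + (-40 + 527)) = √(-1386 + 487) = √(-899) = I*√899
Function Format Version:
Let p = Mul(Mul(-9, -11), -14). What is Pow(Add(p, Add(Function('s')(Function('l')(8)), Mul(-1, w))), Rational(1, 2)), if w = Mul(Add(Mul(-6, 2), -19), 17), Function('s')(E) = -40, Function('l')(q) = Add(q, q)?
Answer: Mul(I, Pow(899, Rational(1, 2))) ≈ Mul(29.983, I)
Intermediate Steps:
Function('l')(q) = Mul(2, q)
w = -527 (w = Mul(Add(-12, -19), 17) = Mul(-31, 17) = -527)
p = -1386 (p = Mul(99, -14) = -1386)
Pow(Add(p, Add(Function('s')(Function('l')(8)), Mul(-1, w))), Rational(1, 2)) = Pow(Add(-1386, Add(-40, Mul(-1, -527))), Rational(1, 2)) = Pow(Add(-1386, Add(-40, 527)), Rational(1, 2)) = Pow(Add(-1386, 487), Rational(1, 2)) = Pow(-899, Rational(1, 2)) = Mul(I, Pow(899, Rational(1, 2)))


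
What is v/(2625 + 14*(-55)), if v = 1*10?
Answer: 2/371 ≈ 0.0053908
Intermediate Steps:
v = 10
v/(2625 + 14*(-55)) = 10/(2625 + 14*(-55)) = 10/(2625 - 770) = 10/1855 = (1/1855)*10 = 2/371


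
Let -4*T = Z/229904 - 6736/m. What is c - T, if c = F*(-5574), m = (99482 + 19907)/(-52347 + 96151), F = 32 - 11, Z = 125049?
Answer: -12919418226403211/109792034624 ≈ -1.1767e+5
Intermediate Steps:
F = 21
m = 119389/43804 ≈ 2.7255
c = -117054 (c = 21*(-5574) = -117054)
T = 67821405525515/109792034624 (T = -(125049/229904 - 6736/119389/43804)/4 = -(125049*(1/229904) - 6736*43804/119389)/4 = -(125049/229904 - 295063744/119389)/4 = -1/4*(-67821405525515/27448008656) = 67821405525515/109792034624 ≈ 617.73)
c - T = -117054 - 1*67821405525515/109792034624 = -117054 - 67821405525515/109792034624 = -12919418226403211/109792034624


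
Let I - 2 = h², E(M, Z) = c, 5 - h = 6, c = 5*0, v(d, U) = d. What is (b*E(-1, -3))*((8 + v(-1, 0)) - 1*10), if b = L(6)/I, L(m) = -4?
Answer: 0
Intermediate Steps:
c = 0
h = -1 (h = 5 - 1*6 = 5 - 6 = -1)
E(M, Z) = 0
I = 3 (I = 2 + (-1)² = 2 + 1 = 3)
b = -4/3 ≈ -1.3333
(b*E(-1, -3))*((8 + v(-1, 0)) - 1*10) = (-4/3*0)*((8 - 1) - 1*10) = 0*(7 - 10) = 0*(-3) = 0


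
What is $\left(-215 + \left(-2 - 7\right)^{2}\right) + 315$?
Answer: $181$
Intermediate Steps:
$\left(-215 + \left(-2 - 7\right)^{2}\right) + 315 = \left(-215 + \left(-9\right)^{2}\right) + 315 = \left(-215 + 81\right) + 315 = -134 + 315 = 181$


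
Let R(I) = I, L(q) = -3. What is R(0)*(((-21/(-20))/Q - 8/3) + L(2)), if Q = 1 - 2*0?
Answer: 0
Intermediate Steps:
Q = 1 (Q = 1 - 1*0 = 1 + 0 = 1)
R(0)*(((-21/(-20))/Q - 8/3) + L(2)) = 0*((-21/(-20)/1 - 8/3) - 3) = 0*((-21*(-1/20)*1 - 8*1/3) - 3) = 0*(((21/20)*1 - 8/3) - 3) = 0*((21/20 - 8/3) - 3) = 0*(-97/60 - 3) = 0*(-277/60) = 0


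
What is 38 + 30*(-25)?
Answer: -712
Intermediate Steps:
38 + 30*(-25) = 38 - 750 = -712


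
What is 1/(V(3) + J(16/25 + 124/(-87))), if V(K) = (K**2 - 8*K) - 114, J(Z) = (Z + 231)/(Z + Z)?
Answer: -488/134483 ≈ -0.0036287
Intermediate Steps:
J(Z) = (231 + Z)/(2*Z) (J(Z) = (231 + Z)/((2*Z)) = (231 + Z)*(1/(2*Z)) = (231 + Z)/(2*Z))
V(K) = -114 + K**2 - 8*K
1/(V(3) + J(16/25 + 124/(-87))) = 1/((-114 + 3**2 - 8*3) + (231 + (16/25 + 124/(-87)))/(2*(16/25 + 124/(-87)))) = 1/((-114 + 9 - 24) + (231 + (16*(1/25) + 124*(-1/87)))/(2*(16*(1/25) + 124*(-1/87)))) = 1/(-129 + (231 + (16/25 - 124/87))/(2*(16/25 - 124/87))) = 1/(-129 + (231 - 1708/2175)/(2*(-1708/2175))) = 1/(-129 + (1/2)*(-2175/1708)*(500717/2175)) = 1/(-129 - 71531/488) = 1/(-134483/488) = -488/134483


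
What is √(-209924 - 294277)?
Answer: I*√504201 ≈ 710.07*I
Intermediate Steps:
√(-209924 - 294277) = √(-504201) = I*√504201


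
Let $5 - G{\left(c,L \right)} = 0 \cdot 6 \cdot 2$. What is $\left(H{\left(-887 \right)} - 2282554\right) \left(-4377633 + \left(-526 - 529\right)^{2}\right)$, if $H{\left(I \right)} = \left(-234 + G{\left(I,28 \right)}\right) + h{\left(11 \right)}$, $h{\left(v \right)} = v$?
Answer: $7452355733376$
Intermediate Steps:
$G{\left(c,L \right)} = 5$ ($G{\left(c,L \right)} = 5 - 0 \cdot 6 \cdot 2 = 5 - 0 \cdot 2 = 5 - 0 = 5 + 0 = 5$)
$H{\left(I \right)} = -218$ ($H{\left(I \right)} = \left(-234 + 5\right) + 11 = -229 + 11 = -218$)
$\left(H{\left(-887 \right)} - 2282554\right) \left(-4377633 + \left(-526 - 529\right)^{2}\right) = \left(-218 - 2282554\right) \left(-4377633 + \left(-526 - 529\right)^{2}\right) = - 2282772 \left(-4377633 + \left(-1055\right)^{2}\right) = - 2282772 \left(-4377633 + 1113025\right) = \left(-2282772\right) \left(-3264608\right) = 7452355733376$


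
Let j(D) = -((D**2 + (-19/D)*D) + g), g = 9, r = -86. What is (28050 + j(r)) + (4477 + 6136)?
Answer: 31277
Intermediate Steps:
j(D) = 10 - D**2 (j(D) = -((D**2 + (-19/D)*D) + 9) = -((D**2 - 19) + 9) = -((-19 + D**2) + 9) = -(-10 + D**2) = 10 - D**2)
(28050 + j(r)) + (4477 + 6136) = (28050 + (10 - 1*(-86)**2)) + (4477 + 6136) = (28050 + (10 - 1*7396)) + 10613 = (28050 + (10 - 7396)) + 10613 = (28050 - 7386) + 10613 = 20664 + 10613 = 31277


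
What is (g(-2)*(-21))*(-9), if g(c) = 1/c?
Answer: -189/2 ≈ -94.500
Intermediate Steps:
(g(-2)*(-21))*(-9) = (-21/(-2))*(-9) = -1/2*(-21)*(-9) = (21/2)*(-9) = -189/2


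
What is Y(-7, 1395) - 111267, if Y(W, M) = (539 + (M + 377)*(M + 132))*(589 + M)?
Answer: 5369352605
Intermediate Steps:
Y(W, M) = (539 + (132 + M)*(377 + M))*(589 + M) (Y(W, M) = (539 + (377 + M)*(132 + M))*(589 + M) = (539 + (132 + M)*(377 + M))*(589 + M))
Y(-7, 1395) - 111267 = (29628467 + 1395³ + 1098*1395² + 350104*1395) - 111267 = (29628467 + 2714704875 + 1098*1946025 + 488395080) - 111267 = (29628467 + 2714704875 + 2136735450 + 488395080) - 111267 = 5369463872 - 111267 = 5369352605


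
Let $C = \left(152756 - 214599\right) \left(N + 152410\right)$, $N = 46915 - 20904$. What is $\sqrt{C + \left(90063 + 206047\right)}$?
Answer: $i \sqrt{11033793793} \approx 1.0504 \cdot 10^{5} i$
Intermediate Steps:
$N = 26011$ ($N = 46915 - 20904 = 26011$)
$C = -11034089903$ ($C = \left(152756 - 214599\right) \left(26011 + 152410\right) = \left(-61843\right) 178421 = -11034089903$)
$\sqrt{C + \left(90063 + 206047\right)} = \sqrt{-11034089903 + \left(90063 + 206047\right)} = \sqrt{-11034089903 + 296110} = \sqrt{-11033793793} = i \sqrt{11033793793}$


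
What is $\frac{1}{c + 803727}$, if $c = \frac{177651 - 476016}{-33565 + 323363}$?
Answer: $\frac{289798}{232918178781} \approx 1.2442 \cdot 10^{-6}$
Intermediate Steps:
$c = - \frac{298365}{289798} \approx -1.0296$
$\frac{1}{c + 803727} = \frac{1}{- \frac{298365}{289798} + 803727} = \frac{1}{\frac{232918178781}{289798}} = \frac{289798}{232918178781}$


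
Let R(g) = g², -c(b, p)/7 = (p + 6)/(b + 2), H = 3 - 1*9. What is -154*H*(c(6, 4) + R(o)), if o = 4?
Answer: 6699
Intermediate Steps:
H = -6 (H = 3 - 9 = -6)
c(b, p) = -7*(6 + p)/(2 + b) (c(b, p) = -7*(p + 6)/(b + 2) = -7*(6 + p)/(2 + b))
-154*H*(c(6, 4) + R(o)) = -(-924)*(7*(-6 - 1*4)/(2 + 6) + 4²) = -(-924)*(7*(-6 - 4)/8 + 16) = -(-924)*(7*(⅛)*(-10) + 16) = -(-924)*(-35/4 + 16) = -(-924)*29/4 = -154*(-87/2) = 6699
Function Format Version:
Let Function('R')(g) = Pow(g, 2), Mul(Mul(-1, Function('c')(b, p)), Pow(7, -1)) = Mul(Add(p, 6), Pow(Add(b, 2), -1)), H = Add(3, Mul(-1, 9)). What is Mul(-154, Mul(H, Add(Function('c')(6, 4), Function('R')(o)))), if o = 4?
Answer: 6699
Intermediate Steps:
H = -6 (H = Add(3, -9) = -6)
Function('c')(b, p) = Mul(-7, Pow(Add(2, b), -1), Add(6, p)) (Function('c')(b, p) = Mul(-7, Mul(Add(p, 6), Pow(Add(b, 2), -1))) = Mul(-7, Mul(Add(6, p), Pow(Add(2, b), -1))) = Mul(-7, Mul(Pow(Add(2, b), -1), Add(6, p))) = Mul(-7, Pow(Add(2, b), -1), Add(6, p)))
Mul(-154, Mul(H, Add(Function('c')(6, 4), Function('R')(o)))) = Mul(-154, Mul(-6, Add(Mul(7, Pow(Add(2, 6), -1), Add(-6, Mul(-1, 4))), Pow(4, 2)))) = Mul(-154, Mul(-6, Add(Mul(7, Pow(8, -1), Add(-6, -4)), 16))) = Mul(-154, Mul(-6, Add(Mul(7, Rational(1, 8), -10), 16))) = Mul(-154, Mul(-6, Add(Rational(-35, 4), 16))) = Mul(-154, Mul(-6, Rational(29, 4))) = Mul(-154, Rational(-87, 2)) = 6699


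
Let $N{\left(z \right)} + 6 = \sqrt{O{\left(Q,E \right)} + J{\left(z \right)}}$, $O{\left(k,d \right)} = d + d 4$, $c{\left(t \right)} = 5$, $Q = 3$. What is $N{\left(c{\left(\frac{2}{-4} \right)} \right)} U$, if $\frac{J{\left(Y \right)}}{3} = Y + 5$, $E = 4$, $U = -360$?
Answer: $2160 - 1800 \sqrt{2} \approx -385.58$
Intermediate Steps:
$J{\left(Y \right)} = 15 + 3 Y$ ($J{\left(Y \right)} = 3 \left(Y + 5\right) = 3 \left(5 + Y\right) = 15 + 3 Y$)
$O{\left(k,d \right)} = 5 d$ ($O{\left(k,d \right)} = d + 4 d = 5 d$)
$N{\left(z \right)} = -6 + \sqrt{35 + 3 z}$ ($N{\left(z \right)} = -6 + \sqrt{5 \cdot 4 + \left(15 + 3 z\right)} = -6 + \sqrt{20 + \left(15 + 3 z\right)} = -6 + \sqrt{35 + 3 z}$)
$N{\left(c{\left(\frac{2}{-4} \right)} \right)} U = \left(-6 + \sqrt{35 + 3 \cdot 5}\right) \left(-360\right) = \left(-6 + \sqrt{35 + 15}\right) \left(-360\right) = \left(-6 + \sqrt{50}\right) \left(-360\right) = \left(-6 + 5 \sqrt{2}\right) \left(-360\right) = 2160 - 1800 \sqrt{2}$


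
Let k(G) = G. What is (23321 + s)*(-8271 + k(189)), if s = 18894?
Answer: -341181630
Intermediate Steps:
(23321 + s)*(-8271 + k(189)) = (23321 + 18894)*(-8271 + 189) = 42215*(-8082) = -341181630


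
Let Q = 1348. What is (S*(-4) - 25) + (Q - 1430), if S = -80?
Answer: 213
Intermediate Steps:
(S*(-4) - 25) + (Q - 1430) = (-80*(-4) - 25) + (1348 - 1430) = (320 - 25) - 82 = 295 - 82 = 213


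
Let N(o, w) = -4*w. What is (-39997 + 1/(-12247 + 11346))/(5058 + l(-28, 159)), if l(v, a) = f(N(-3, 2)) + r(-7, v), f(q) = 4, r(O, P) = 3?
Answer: -36037298/4563565 ≈ -7.8967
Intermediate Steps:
l(v, a) = 7 (l(v, a) = 4 + 3 = 7)
(-39997 + 1/(-12247 + 11346))/(5058 + l(-28, 159)) = (-39997 + 1/(-12247 + 11346))/(5058 + 7) = (-39997 + 1/(-901))/5065 = (-39997 - 1/901)*(1/5065) = -36037298/901*1/5065 = -36037298/4563565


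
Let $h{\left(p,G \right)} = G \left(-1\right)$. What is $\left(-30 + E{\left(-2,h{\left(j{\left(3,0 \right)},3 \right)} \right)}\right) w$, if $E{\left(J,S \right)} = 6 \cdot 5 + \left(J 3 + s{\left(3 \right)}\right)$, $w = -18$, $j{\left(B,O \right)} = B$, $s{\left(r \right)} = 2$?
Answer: $72$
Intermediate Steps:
$h{\left(p,G \right)} = - G$
$E{\left(J,S \right)} = 32 + 3 J$ ($E{\left(J,S \right)} = 6 \cdot 5 + \left(J 3 + 2\right) = 30 + \left(3 J + 2\right) = 30 + \left(2 + 3 J\right) = 32 + 3 J$)
$\left(-30 + E{\left(-2,h{\left(j{\left(3,0 \right)},3 \right)} \right)}\right) w = \left(-30 + \left(32 + 3 \left(-2\right)\right)\right) \left(-18\right) = \left(-30 + \left(32 - 6\right)\right) \left(-18\right) = \left(-30 + 26\right) \left(-18\right) = \left(-4\right) \left(-18\right) = 72$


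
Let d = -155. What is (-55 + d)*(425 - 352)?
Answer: -15330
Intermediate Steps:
(-55 + d)*(425 - 352) = (-55 - 155)*(425 - 352) = -210*73 = -15330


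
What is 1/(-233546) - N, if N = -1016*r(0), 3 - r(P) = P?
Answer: 711848207/233546 ≈ 3048.0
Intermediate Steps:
r(P) = 3 - P
N = -3048 (N = -1016*(3 - 1*0) = -1016*(3 + 0) = -1016*3 = -3048)
1/(-233546) - N = 1/(-233546) - 1*(-3048) = -1/233546 + 3048 = 711848207/233546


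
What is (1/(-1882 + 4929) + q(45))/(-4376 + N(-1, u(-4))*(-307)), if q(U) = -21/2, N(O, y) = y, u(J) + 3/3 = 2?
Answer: 63985/28538202 ≈ 0.0022421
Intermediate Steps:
u(J) = 1 (u(J) = -1 + 2 = 1)
q(U) = -21/2 (q(U) = -21*½ = -21/2)
(1/(-1882 + 4929) + q(45))/(-4376 + N(-1, u(-4))*(-307)) = (1/(-1882 + 4929) - 21/2)/(-4376 + 1*(-307)) = (1/3047 - 21/2)/(-4376 - 307) = (1/3047 - 21/2)/(-4683) = -63985/6094*(-1/4683) = 63985/28538202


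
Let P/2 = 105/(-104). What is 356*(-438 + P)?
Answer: -2036409/13 ≈ -1.5665e+5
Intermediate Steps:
P = -105/52 (P = 2*(105/(-104)) = 2*(105*(-1/104)) = 2*(-105/104) = -105/52 ≈ -2.0192)
356*(-438 + P) = 356*(-438 - 105/52) = 356*(-22881/52) = -2036409/13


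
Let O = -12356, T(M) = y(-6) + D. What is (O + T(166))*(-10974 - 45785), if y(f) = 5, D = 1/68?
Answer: 47670011053/68 ≈ 7.0103e+8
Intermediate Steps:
D = 1/68 ≈ 0.014706
T(M) = 341/68 (T(M) = 5 + 1/68 = 341/68)
(O + T(166))*(-10974 - 45785) = (-12356 + 341/68)*(-10974 - 45785) = -839867/68*(-56759) = 47670011053/68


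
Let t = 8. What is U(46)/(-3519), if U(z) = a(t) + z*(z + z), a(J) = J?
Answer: -4240/3519 ≈ -1.2049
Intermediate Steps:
U(z) = 8 + 2*z**2 (U(z) = 8 + z*(z + z) = 8 + z*(2*z) = 8 + 2*z**2)
U(46)/(-3519) = (8 + 2*46**2)/(-3519) = (8 + 2*2116)*(-1/3519) = (8 + 4232)*(-1/3519) = 4240*(-1/3519) = -4240/3519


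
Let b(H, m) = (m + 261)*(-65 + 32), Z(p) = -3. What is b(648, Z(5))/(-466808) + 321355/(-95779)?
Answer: -1734832819/519888412 ≈ -3.3369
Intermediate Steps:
b(H, m) = -8613 - 33*m (b(H, m) = (261 + m)*(-33) = -8613 - 33*m)
b(648, Z(5))/(-466808) + 321355/(-95779) = (-8613 - 33*(-3))/(-466808) + 321355/(-95779) = (-8613 + 99)*(-1/466808) + 321355*(-1/95779) = -8514*(-1/466808) - 321355/95779 = 99/5428 - 321355/95779 = -1734832819/519888412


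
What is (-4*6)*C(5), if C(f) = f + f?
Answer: -240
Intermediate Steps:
C(f) = 2*f
(-4*6)*C(5) = (-4*6)*(2*5) = -24*10 = -240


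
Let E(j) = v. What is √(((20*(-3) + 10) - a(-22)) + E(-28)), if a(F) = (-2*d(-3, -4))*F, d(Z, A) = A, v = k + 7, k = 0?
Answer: √133 ≈ 11.533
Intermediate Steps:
v = 7 (v = 0 + 7 = 7)
E(j) = 7
a(F) = 8*F (a(F) = (-2*(-4))*F = 8*F)
√(((20*(-3) + 10) - a(-22)) + E(-28)) = √(((20*(-3) + 10) - 8*(-22)) + 7) = √(((-60 + 10) - 1*(-176)) + 7) = √((-50 + 176) + 7) = √(126 + 7) = √133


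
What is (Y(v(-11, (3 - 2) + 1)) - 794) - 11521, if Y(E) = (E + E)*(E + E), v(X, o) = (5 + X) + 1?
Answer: -12215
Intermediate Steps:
v(X, o) = 6 + X
Y(E) = 4*E² (Y(E) = (2*E)*(2*E) = 4*E²)
(Y(v(-11, (3 - 2) + 1)) - 794) - 11521 = (4*(6 - 11)² - 794) - 11521 = (4*(-5)² - 794) - 11521 = (4*25 - 794) - 11521 = (100 - 794) - 11521 = -694 - 11521 = -12215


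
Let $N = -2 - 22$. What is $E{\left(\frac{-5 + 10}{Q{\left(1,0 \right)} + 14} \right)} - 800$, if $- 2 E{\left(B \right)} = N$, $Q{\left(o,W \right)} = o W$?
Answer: $-788$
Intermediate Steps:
$Q{\left(o,W \right)} = W o$
$N = -24$
$E{\left(B \right)} = 12$ ($E{\left(B \right)} = \left(- \frac{1}{2}\right) \left(-24\right) = 12$)
$E{\left(\frac{-5 + 10}{Q{\left(1,0 \right)} + 14} \right)} - 800 = 12 - 800 = -788$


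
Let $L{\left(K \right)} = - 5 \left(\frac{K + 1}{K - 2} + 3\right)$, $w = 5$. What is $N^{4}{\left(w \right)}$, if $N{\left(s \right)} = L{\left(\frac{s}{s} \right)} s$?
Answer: $390625$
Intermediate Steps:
$L{\left(K \right)} = -15 - \frac{5 \left(1 + K\right)}{-2 + K}$ ($L{\left(K \right)} = - 5 \left(\frac{1 + K}{-2 + K} + 3\right) = - 5 \left(3 + \frac{1 + K}{-2 + K}\right) = -15 - \frac{5 \left(1 + K\right)}{-2 + K}$)
$N{\left(s \right)} = - 5 s$ ($N{\left(s \right)} = \frac{5 \left(5 - 4 \frac{s}{s}\right)}{-2 + \frac{s}{s}} s = \frac{5 \left(5 - 4\right)}{-2 + 1} s = \frac{5 \left(5 - 4\right)}{-1} s = 5 \left(-1\right) 1 s = - 5 s$)
$N^{4}{\left(w \right)} = \left(\left(-5\right) 5\right)^{4} = \left(-25\right)^{4} = 390625$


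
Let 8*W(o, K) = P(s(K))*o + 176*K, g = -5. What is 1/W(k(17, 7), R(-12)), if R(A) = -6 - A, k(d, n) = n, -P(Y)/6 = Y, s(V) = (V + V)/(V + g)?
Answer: 1/69 ≈ 0.014493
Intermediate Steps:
s(V) = 2*V/(-5 + V) (s(V) = (V + V)/(V - 5) = (2*V)/(-5 + V) = 2*V/(-5 + V))
P(Y) = -6*Y
W(o, K) = 22*K - 3*K*o/(2*(-5 + K)) (W(o, K) = ((-12*K/(-5 + K))*o + 176*K)/8 = (-12*K*o/(-5 + K) + 176*K)/8 = (176*K - 12*K*o/(-5 + K))/8 = 22*K - 3*K*o/(2*(-5 + K)))
1/W(k(17, 7), R(-12)) = 1/((-6 - 1*(-12))*(-220 - 3*7 + 44*(-6 - 1*(-12)))/(2*(-5 + (-6 - 1*(-12))))) = 1/((-6 + 12)*(-220 - 21 + 44*(-6 + 12))/(2*(-5 + (-6 + 12)))) = 1/((½)*6*(-220 - 21 + 44*6)/(-5 + 6)) = 1/((½)*6*(-220 - 21 + 264)/1) = 1/((½)*6*1*23) = 1/69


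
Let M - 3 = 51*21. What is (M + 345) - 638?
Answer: 781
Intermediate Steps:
M = 1074 (M = 3 + 51*21 = 3 + 1071 = 1074)
(M + 345) - 638 = (1074 + 345) - 638 = 1419 - 638 = 781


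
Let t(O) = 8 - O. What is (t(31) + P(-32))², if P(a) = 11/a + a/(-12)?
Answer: 3940225/9216 ≈ 427.54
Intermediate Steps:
P(a) = 11/a - a/12 (P(a) = 11/a + a*(-1/12) = 11/a - a/12)
(t(31) + P(-32))² = ((8 - 1*31) + (11/(-32) - 1/12*(-32)))² = ((8 - 31) + (11*(-1/32) + 8/3))² = (-23 + (-11/32 + 8/3))² = (-23 + 223/96)² = (-1985/96)² = 3940225/9216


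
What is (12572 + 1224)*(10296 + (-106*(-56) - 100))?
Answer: 222557072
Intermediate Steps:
(12572 + 1224)*(10296 + (-106*(-56) - 100)) = 13796*(10296 + (5936 - 100)) = 13796*(10296 + 5836) = 13796*16132 = 222557072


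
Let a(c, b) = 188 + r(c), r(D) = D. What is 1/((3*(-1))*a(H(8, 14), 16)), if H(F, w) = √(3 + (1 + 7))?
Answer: -188/105999 + √11/105999 ≈ -0.0017423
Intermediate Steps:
H(F, w) = √11 (H(F, w) = √(3 + 8) = √11)
a(c, b) = 188 + c
1/((3*(-1))*a(H(8, 14), 16)) = 1/((3*(-1))*(188 + √11)) = 1/(-3*(188 + √11)) = 1/(-564 - 3*√11)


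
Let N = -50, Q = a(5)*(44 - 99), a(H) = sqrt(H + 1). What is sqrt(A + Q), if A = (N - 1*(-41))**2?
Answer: sqrt(81 - 55*sqrt(6)) ≈ 7.3295*I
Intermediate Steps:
a(H) = sqrt(1 + H)
Q = -55*sqrt(6) (Q = sqrt(1 + 5)*(44 - 99) = sqrt(6)*(-55) = -55*sqrt(6) ≈ -134.72)
A = 81 (A = (-50 - 1*(-41))**2 = (-50 + 41)**2 = (-9)**2 = 81)
sqrt(A + Q) = sqrt(81 - 55*sqrt(6))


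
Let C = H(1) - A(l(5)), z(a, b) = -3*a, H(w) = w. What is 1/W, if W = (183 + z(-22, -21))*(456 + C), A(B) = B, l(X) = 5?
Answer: 1/112548 ≈ 8.8851e-6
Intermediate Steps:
C = -4 (C = 1 - 1*5 = 1 - 5 = -4)
W = 112548 (W = (183 - 3*(-22))*(456 - 4) = (183 + 66)*452 = 249*452 = 112548)
1/W = 1/112548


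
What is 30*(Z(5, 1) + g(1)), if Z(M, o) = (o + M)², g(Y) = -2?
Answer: 1020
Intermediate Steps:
Z(M, o) = (M + o)²
30*(Z(5, 1) + g(1)) = 30*((5 + 1)² - 2) = 30*(6² - 2) = 30*(36 - 2) = 30*34 = 1020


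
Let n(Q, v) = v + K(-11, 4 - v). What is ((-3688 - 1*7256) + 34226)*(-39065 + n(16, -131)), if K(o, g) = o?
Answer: -912817374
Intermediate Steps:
n(Q, v) = -11 + v (n(Q, v) = v - 11 = -11 + v)
((-3688 - 1*7256) + 34226)*(-39065 + n(16, -131)) = ((-3688 - 1*7256) + 34226)*(-39065 + (-11 - 131)) = ((-3688 - 7256) + 34226)*(-39065 - 142) = (-10944 + 34226)*(-39207) = 23282*(-39207) = -912817374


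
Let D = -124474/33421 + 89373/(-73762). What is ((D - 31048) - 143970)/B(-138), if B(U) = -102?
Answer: 431466507332657/251450379804 ≈ 1715.9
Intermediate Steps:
D = -12168386221/2465199802 (D = -124474*1/33421 + 89373*(-1/73762) = -124474/33421 - 89373/73762 = -12168386221/2465199802 ≈ -4.9361)
((D - 31048) - 143970)/B(-138) = ((-12168386221/2465199802 - 31048) - 143970)/(-102) = (-76551691838717/2465199802 - 143970)*(-1/102) = -431466507332657/2465199802*(-1/102) = 431466507332657/251450379804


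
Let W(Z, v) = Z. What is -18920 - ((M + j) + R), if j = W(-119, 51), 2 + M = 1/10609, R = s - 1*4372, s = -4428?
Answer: -106079392/10609 ≈ -9999.0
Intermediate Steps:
R = -8800 (R = -4428 - 1*4372 = -4428 - 4372 = -8800)
M = -21217/10609 (M = -2 + 1/10609 = -21217/10609 ≈ -1.9999)
j = -119
-18920 - ((M + j) + R) = -18920 - ((-21217/10609 - 119) - 8800) = -18920 - (-1283688/10609 - 8800) = -18920 - 1*(-94642888/10609) = -18920 + 94642888/10609 = -106079392/10609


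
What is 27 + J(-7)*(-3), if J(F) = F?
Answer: 48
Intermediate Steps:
27 + J(-7)*(-3) = 27 - 7*(-3) = 27 + 21 = 48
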